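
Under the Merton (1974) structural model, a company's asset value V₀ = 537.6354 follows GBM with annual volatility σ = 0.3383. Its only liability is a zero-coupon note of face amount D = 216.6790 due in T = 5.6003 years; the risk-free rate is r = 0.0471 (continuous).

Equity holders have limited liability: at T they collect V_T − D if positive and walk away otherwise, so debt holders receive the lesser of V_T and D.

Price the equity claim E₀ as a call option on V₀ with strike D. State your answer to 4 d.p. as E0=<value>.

d₁ = [ln(V₀/D) + (r + σ²/2)T] / (σ√T)
   = [ln(537.6354/216.6790) + (0.0471 + 0.5·0.3383²)·5.6003] / (0.3383·√5.6003)
   = [0.908764 + 0.584243] / 0.800585 = 1.864893
d₂ = d₁ − σ√T = 1.864893 − 0.800585 = 1.064308
N(d₁) = 0.968902,  N(d₂) = 0.856405,  e^(−rT) = 0.768147
E₀ = V₀·N(d₁) − D·e^(−rT)·N(d₂)
   = 537.6354·0.968902 − 216.6790·0.768147·0.856405 = 378.374666

E0=378.3747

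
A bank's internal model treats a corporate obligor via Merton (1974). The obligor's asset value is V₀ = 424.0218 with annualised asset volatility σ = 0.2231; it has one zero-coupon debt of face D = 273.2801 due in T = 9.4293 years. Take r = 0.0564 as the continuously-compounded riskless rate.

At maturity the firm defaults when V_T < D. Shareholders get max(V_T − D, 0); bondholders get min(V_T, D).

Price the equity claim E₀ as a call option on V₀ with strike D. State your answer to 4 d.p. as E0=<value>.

E0=269.5079

d₁ = [ln(V₀/D) + (r + σ²/2)T] / (σ√T)
   = [ln(424.0218/273.2801) + (0.0564 + 0.5·0.2231²)·9.4293] / (0.2231·√9.4293)
   = [0.439288 + 0.766478] / 0.685077 = 1.760044
d₂ = d₁ − σ√T = 1.760044 − 0.685077 = 1.074967
N(d₁) = 0.960800,  N(d₂) = 0.858805,  e^(−rT) = 0.587539
E₀ = V₀·N(d₁) − D·e^(−rT)·N(d₂)
   = 424.0218·0.960800 − 273.2801·0.587539·0.858805 = 269.507945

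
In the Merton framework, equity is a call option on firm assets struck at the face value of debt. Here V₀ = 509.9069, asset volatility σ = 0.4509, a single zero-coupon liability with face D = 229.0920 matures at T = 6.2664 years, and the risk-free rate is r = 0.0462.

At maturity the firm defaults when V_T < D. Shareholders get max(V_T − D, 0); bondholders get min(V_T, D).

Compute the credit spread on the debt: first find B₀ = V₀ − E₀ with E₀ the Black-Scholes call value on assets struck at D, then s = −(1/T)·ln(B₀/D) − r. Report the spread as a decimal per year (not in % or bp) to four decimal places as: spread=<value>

d₁ = [ln(V₀/D) + (r + σ²/2)T] / (σ√T)
   = [ln(509.9069/229.0920) + (0.0462 + 0.5·0.4509²)·6.2664] / (0.4509·√6.2664)
   = [0.800104 + 0.926521] / 1.128728 = 1.529709
d₂ = d₁ − σ√T = 1.529709 − 1.128728 = 0.400981
N(d₁) = 0.936956,  N(d₂) = 0.655783,  e^(−rT) = 0.748632
E₀ = V₀·N(d₁) − D·e^(−rT)·N(d₂)
   = 509.9069·0.936956 − 229.0920·0.748632·0.655783 = 365.289676
B₀ = V₀ − E₀ = 509.9069 − 365.289676 = 144.617224
spread = −(1/T)·ln(B₀/D) − r = −(1/6.2664)·ln(144.617224/229.0920) − 0.0462 = 0.02721269

spread=0.0272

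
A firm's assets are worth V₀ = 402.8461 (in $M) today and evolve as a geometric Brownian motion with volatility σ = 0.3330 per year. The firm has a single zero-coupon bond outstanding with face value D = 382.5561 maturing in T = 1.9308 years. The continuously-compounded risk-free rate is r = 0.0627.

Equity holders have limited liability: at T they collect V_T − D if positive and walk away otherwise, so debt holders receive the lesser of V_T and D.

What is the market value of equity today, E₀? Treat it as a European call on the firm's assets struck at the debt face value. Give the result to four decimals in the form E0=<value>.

d₁ = [ln(V₀/D) + (r + σ²/2)T] / (σ√T)
   = [ln(402.8461/382.5561) + (0.0627 + 0.5·0.3330²)·1.9308] / (0.3330·√1.9308)
   = [0.051679 + 0.228113] / 0.462714 = 0.604677
d₂ = d₁ − σ√T = 0.604677 − 0.462714 = 0.141963
N(d₁) = 0.727303,  N(d₂) = 0.556445,  e^(−rT) = 0.885980
E₀ = V₀·N(d₁) − D·e^(−rT)·N(d₂)
   = 402.8461·0.727303 − 382.5561·0.885980·0.556445 = 104.391375

E0=104.3914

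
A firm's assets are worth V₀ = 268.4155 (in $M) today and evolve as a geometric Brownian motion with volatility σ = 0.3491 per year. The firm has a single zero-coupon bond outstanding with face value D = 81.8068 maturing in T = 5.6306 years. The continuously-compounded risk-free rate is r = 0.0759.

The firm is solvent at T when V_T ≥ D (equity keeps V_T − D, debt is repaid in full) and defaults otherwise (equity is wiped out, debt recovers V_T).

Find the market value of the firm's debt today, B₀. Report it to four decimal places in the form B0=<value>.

d₁ = [ln(V₀/D) + (r + σ²/2)T] / (σ√T)
   = [ln(268.4155/81.8068) + (0.0759 + 0.5·0.3491²)·5.6306] / (0.3491·√5.6306)
   = [1.188176 + 0.770465] / 0.828375 = 2.364437
d₂ = d₁ − σ√T = 2.364437 − 0.828375 = 1.536061
N(d₁) = 0.990971,  N(d₂) = 0.937738,  e^(−rT) = 0.652227
E₀ = V₀·N(d₁) − D·e^(−rT)·N(d₂)
   = 268.4155·0.990971 − 81.8068·0.652227·0.937738 = 215.957506
B₀ = V₀ − E₀ = 268.4155 − 215.957506 = 52.457994

B0=52.4580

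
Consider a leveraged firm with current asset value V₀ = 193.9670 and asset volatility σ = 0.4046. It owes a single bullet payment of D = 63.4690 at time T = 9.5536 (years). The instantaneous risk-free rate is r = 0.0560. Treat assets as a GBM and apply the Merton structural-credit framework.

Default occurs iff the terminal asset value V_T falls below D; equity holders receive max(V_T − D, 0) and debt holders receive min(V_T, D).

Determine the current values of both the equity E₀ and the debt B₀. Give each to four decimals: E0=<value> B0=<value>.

E0=160.8330 B0=33.1340

d₁ = [ln(V₀/D) + (r + σ²/2)T] / (σ√T)
   = [ln(193.9670/63.4690) + (0.0560 + 0.5·0.4046²)·9.5536] / (0.4046·√9.5536)
   = [1.117136 + 1.316969] / 1.250574 = 1.946391
d₂ = d₁ − σ√T = 1.946391 − 1.250574 = 0.695817
N(d₁) = 0.974196,  N(d₂) = 0.756728,  e^(−rT) = 0.585668
E₀ = V₀·N(d₁) − D·e^(−rT)·N(d₂)
   = 193.9670·0.974196 − 63.4690·0.585668·0.756728 = 160.832956
B₀ = V₀ − E₀ = 193.9670 − 160.832956 = 33.134044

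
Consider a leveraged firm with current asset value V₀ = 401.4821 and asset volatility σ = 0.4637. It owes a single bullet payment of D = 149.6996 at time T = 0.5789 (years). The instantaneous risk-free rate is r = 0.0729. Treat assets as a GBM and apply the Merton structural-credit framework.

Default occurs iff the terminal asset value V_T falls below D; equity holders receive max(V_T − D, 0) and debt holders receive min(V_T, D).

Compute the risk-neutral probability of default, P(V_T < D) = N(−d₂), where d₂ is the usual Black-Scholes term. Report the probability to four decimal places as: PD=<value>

PD=0.0031

d₁ = [ln(V₀/D) + (r + σ²/2)T] / (σ√T)
   = [ln(401.4821/149.6996) + (0.0729 + 0.5·0.4637²)·0.5789] / (0.4637·√0.5789)
   = [0.986532 + 0.104439] / 0.352808 = 3.092248
d₂ = d₁ − σ√T = 3.092248 − 0.352808 = 2.739440
risk-neutral PD = N(−d₂) = N(-2.739440) = 0.003077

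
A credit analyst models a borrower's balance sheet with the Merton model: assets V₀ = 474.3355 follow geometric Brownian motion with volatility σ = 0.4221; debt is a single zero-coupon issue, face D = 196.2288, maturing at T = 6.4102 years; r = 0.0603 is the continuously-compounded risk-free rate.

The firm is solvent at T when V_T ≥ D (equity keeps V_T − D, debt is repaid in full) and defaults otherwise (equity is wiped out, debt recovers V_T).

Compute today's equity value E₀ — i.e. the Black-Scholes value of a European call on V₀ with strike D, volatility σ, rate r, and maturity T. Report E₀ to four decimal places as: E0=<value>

E0=355.0740

d₁ = [ln(V₀/D) + (r + σ²/2)T] / (σ√T)
   = [ln(474.3355/196.2288) + (0.0603 + 0.5·0.4221²)·6.4102] / (0.4221·√6.4102)
   = [0.882634 + 0.957583] / 1.068689 = 1.721939
d₂ = d₁ − σ√T = 1.721939 − 1.068689 = 0.653250
N(d₁) = 0.957460,  N(d₂) = 0.743203,  e^(−rT) = 0.679407
E₀ = V₀·N(d₁) − D·e^(−rT)·N(d₂)
   = 474.3355·0.957460 − 196.2288·0.679407·0.743203 = 355.073956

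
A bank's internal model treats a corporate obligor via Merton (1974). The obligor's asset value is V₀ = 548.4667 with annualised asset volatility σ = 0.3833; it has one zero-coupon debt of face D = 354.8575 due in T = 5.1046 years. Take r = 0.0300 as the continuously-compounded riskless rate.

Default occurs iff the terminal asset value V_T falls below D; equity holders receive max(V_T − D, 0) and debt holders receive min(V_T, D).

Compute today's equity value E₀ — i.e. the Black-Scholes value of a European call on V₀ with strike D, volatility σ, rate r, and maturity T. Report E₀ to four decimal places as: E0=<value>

d₁ = [ln(V₀/D) + (r + σ²/2)T] / (σ√T)
   = [ln(548.4667/354.8575) + (0.0300 + 0.5·0.3833²)·5.1046] / (0.3833·√5.1046)
   = [0.435410 + 0.528119] / 0.866004 = 1.112616
d₂ = d₁ − σ√T = 1.112616 − 0.866004 = 0.246612
N(d₁) = 0.867063,  N(d₂) = 0.597396,  e^(−rT) = 0.858011
E₀ = V₀·N(d₁) − D·e^(−rT)·N(d₂)
   = 548.4667·0.867063 − 354.8575·0.858011·0.597396 = 293.665173

E0=293.6652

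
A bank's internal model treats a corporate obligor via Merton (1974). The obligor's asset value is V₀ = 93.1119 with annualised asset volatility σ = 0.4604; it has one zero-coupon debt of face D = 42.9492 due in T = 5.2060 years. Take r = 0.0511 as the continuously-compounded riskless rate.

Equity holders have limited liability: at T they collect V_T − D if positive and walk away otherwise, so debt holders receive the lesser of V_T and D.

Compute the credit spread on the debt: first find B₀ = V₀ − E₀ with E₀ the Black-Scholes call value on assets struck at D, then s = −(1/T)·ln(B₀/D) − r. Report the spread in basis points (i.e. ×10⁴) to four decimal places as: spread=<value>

spread=284.3453

d₁ = [ln(V₀/D) + (r + σ²/2)T] / (σ√T)
   = [ln(93.1119/42.9492) + (0.0511 + 0.5·0.4604²)·5.2060] / (0.4604·√5.2060)
   = [0.773784 + 0.817780] / 1.050479 = 1.515084
d₂ = d₁ − σ√T = 1.515084 − 1.050479 = 0.464605
N(d₁) = 0.935124,  N(d₂) = 0.678893,  e^(−rT) = 0.766419
E₀ = V₀·N(d₁) − D·e^(−rT)·N(d₂)
   = 93.1119·0.935124 − 42.9492·0.766419·0.678893 = 64.724050
B₀ = V₀ − E₀ = 93.1119 − 64.724050 = 28.387850
spread = −(1/T)·ln(B₀/D) − r = −(1/5.2060)·ln(28.387850/42.9492) − 0.0511 = 0.02843453
in basis points: 0.02843453 × 10⁴ = 284.3453 bp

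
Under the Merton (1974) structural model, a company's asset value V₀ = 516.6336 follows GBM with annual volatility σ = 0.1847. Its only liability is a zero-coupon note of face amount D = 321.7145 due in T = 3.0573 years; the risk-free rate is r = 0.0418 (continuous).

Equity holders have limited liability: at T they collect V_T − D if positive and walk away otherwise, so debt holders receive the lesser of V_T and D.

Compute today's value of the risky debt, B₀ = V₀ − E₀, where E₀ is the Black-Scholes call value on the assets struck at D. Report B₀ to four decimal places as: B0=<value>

B0=281.6301

d₁ = [ln(V₀/D) + (r + σ²/2)T] / (σ√T)
   = [ln(516.6336/321.7145) + (0.0418 + 0.5·0.1847²)·3.0573] / (0.1847·√3.0573)
   = [0.473669 + 0.179944] / 0.322950 = 2.023880
d₂ = d₁ − σ√T = 2.023880 − 0.322950 = 1.700930
N(d₁) = 0.978509,  N(d₂) = 0.955522,  e^(−rT) = 0.880034
E₀ = V₀·N(d₁) − D·e^(−rT)·N(d₂)
   = 516.6336·0.978509 − 321.7145·0.880034·0.955522 = 235.003538
B₀ = V₀ − E₀ = 516.6336 − 235.003538 = 281.630062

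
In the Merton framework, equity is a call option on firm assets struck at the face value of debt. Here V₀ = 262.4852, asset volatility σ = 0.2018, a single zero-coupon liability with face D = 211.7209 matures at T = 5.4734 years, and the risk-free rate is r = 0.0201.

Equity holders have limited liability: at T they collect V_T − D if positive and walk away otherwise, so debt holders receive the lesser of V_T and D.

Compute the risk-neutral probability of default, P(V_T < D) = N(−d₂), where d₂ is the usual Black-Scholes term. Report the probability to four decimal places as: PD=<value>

PD=0.3256

d₁ = [ln(V₀/D) + (r + σ²/2)T] / (σ√T)
   = [ln(262.4852/211.7209) + (0.0201 + 0.5·0.2018²)·5.4734] / (0.2018·√5.4734)
   = [0.214926 + 0.221463] / 0.472117 = 0.924322
d₂ = d₁ − σ√T = 0.924322 − 0.472117 = 0.452205
risk-neutral PD = N(−d₂) = N(-0.452205) = 0.325561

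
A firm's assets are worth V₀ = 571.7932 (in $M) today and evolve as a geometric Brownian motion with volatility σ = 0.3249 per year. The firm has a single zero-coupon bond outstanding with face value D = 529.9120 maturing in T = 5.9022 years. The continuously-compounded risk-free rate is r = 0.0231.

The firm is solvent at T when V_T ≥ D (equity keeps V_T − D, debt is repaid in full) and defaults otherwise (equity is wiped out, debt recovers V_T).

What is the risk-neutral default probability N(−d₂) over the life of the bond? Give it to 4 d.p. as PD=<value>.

PD=0.5500

d₁ = [ln(V₀/D) + (r + σ²/2)T] / (σ√T)
   = [ln(571.7932/529.9120) + (0.0231 + 0.5·0.3249²)·5.9022] / (0.3249·√5.9022)
   = [0.076066 + 0.447859] / 0.789326 = 0.663763
d₂ = d₁ − σ√T = 0.663763 − 0.789326 = -0.125564
risk-neutral PD = N(−d₂) = N(0.125564) = 0.549961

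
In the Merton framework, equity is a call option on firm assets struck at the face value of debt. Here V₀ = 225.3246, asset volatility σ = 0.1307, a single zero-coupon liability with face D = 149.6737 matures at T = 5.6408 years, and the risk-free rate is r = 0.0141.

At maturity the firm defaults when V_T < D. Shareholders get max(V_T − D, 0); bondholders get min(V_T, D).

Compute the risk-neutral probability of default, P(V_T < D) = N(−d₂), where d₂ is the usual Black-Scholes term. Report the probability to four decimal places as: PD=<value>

d₁ = [ln(V₀/D) + (r + σ²/2)T] / (σ√T)
   = [ln(225.3246/149.6737) + (0.0141 + 0.5·0.1307²)·5.6408] / (0.1307·√5.6408)
   = [0.409084 + 0.127715] / 0.310417 = 1.729282
d₂ = d₁ − σ√T = 1.729282 − 0.310417 = 1.418865
risk-neutral PD = N(−d₂) = N(-1.418865) = 0.077969

PD=0.0780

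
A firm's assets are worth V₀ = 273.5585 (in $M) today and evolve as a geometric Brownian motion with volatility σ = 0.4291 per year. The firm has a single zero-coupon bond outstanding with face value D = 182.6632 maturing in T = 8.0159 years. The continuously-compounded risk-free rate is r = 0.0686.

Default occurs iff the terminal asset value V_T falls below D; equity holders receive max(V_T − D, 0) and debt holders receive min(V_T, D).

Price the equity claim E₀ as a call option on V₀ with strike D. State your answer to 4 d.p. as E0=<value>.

d₁ = [ln(V₀/D) + (r + σ²/2)T] / (σ√T)
   = [ln(273.5585/182.6632) + (0.0686 + 0.5·0.4291²)·8.0159] / (0.4291·√8.0159)
   = [0.403871 + 1.287862] / 1.214884 = 1.392506
d₂ = d₁ − σ√T = 1.392506 − 1.214884 = 0.177623
N(d₁) = 0.918115,  N(d₂) = 0.570490,  e^(−rT) = 0.577013
E₀ = V₀·N(d₁) − D·e^(−rT)·N(d₂)
   = 273.5585·0.918115 − 182.6632·0.577013·0.570490 = 191.029159

E0=191.0292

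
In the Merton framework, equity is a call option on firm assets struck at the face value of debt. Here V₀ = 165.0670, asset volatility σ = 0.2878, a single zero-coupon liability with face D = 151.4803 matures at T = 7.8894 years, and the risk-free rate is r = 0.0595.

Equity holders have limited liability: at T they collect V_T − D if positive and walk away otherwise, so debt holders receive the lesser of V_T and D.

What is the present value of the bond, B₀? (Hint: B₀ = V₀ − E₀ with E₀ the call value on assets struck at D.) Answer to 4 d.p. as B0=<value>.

B0=80.6250

d₁ = [ln(V₀/D) + (r + σ²/2)T] / (σ√T)
   = [ln(165.0670/151.4803) + (0.0595 + 0.5·0.2878²)·7.8894] / (0.2878·√7.8894)
   = [0.085896 + 0.796154] / 0.808375 = 1.091140
d₂ = d₁ − σ√T = 1.091140 − 0.808375 = 0.282765
N(d₁) = 0.862394,  N(d₂) = 0.611322,  e^(−rT) = 0.625365
E₀ = V₀·N(d₁) − D·e^(−rT)·N(d₂)
   = 165.0670·0.862394 − 151.4803·0.625365·0.611322 = 84.442036
B₀ = V₀ − E₀ = 165.0670 − 84.442036 = 80.624964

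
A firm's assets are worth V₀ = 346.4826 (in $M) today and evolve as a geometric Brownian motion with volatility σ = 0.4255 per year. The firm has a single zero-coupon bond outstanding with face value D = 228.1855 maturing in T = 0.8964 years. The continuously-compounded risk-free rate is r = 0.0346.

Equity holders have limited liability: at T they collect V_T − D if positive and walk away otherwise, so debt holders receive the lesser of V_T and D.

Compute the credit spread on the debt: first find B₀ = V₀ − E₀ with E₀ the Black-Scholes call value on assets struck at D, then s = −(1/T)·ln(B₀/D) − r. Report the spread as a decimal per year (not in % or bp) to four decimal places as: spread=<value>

d₁ = [ln(V₀/D) + (r + σ²/2)T] / (σ√T)
   = [ln(346.4826/228.1855) + (0.0346 + 0.5·0.4255²)·0.8964] / (0.4255·√0.8964)
   = [0.417674 + 0.112162] / 0.402857 = 1.315197
d₂ = d₁ − σ√T = 1.315197 − 0.402857 = 0.912341
N(d₁) = 0.905778,  N(d₂) = 0.819205,  e^(−rT) = 0.969461
E₀ = V₀·N(d₁) − D·e^(−rT)·N(d₂)
   = 346.4826·0.905778 − 228.1855·0.969461·0.819205 = 132.614367
B₀ = V₀ − E₀ = 346.4826 − 132.614367 = 213.868233
spread = −(1/T)·ln(B₀/D) − r = −(1/0.8964)·ln(213.868233/228.1855) − 0.0346 = 0.03768782

spread=0.0377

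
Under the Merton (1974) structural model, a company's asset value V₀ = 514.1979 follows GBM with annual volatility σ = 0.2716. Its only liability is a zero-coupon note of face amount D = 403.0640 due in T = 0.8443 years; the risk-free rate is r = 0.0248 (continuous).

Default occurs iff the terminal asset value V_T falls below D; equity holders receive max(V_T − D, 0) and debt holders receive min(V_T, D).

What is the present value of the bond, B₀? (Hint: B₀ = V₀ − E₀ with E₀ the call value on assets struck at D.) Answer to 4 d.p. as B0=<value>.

d₁ = [ln(V₀/D) + (r + σ²/2)T] / (σ√T)
   = [ln(514.1979/403.0640) + (0.0248 + 0.5·0.2716²)·0.8443] / (0.2716·√0.8443)
   = [0.243513 + 0.052079] / 0.249562 = 1.184444
d₂ = d₁ − σ√T = 1.184444 − 0.249562 = 0.934882
N(d₁) = 0.881881,  N(d₂) = 0.825076,  e^(−rT) = 0.979279
E₀ = V₀·N(d₁) − D·e^(−rT)·N(d₂)
   = 514.1979·0.881881 − 403.0640·0.979279·0.825076 = 127.794221
B₀ = V₀ − E₀ = 514.1979 − 127.794221 = 386.403679

B0=386.4037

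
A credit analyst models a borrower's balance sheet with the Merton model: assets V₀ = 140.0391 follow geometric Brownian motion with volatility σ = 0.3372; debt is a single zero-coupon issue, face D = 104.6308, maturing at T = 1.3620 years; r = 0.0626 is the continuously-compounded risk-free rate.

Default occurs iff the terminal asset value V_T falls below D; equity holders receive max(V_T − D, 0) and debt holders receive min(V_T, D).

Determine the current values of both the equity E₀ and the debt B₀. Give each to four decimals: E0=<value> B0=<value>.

d₁ = [ln(V₀/D) + (r + σ²/2)T] / (σ√T)
   = [ln(140.0391/104.6308) + (0.0626 + 0.5·0.3372²)·1.3620] / (0.3372·√1.3620)
   = [0.291484 + 0.162694] / 0.393528 = 1.154115
d₂ = d₁ − σ√T = 1.154115 − 0.393528 = 0.760587
N(d₁) = 0.875774,  N(d₂) = 0.776548,  e^(−rT) = 0.918272
E₀ = V₀·N(d₁) − D·e^(−rT)·N(d₂)
   = 140.0391·0.875774 − 104.6308·0.918272·0.776548 = 48.032131
B₀ = V₀ − E₀ = 140.0391 − 48.032131 = 92.006969

E0=48.0321 B0=92.0070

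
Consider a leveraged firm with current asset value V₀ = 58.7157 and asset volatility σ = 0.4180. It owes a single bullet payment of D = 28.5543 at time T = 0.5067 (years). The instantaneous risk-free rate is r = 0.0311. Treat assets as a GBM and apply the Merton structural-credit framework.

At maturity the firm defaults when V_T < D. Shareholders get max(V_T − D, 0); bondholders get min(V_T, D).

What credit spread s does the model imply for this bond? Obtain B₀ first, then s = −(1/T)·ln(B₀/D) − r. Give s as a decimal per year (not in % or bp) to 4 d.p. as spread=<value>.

d₁ = [ln(V₀/D) + (r + σ²/2)T] / (σ√T)
   = [ln(58.7157/28.5543) + (0.0311 + 0.5·0.4180²)·0.5067] / (0.4180·√0.5067)
   = [0.720900 + 0.060025] / 0.297544 = 2.624564
d₂ = d₁ − σ√T = 2.624564 − 0.297544 = 2.327020
N(d₁) = 0.995662,  N(d₂) = 0.990018,  e^(−rT) = 0.984365
E₀ = V₀·N(d₁) − D·e^(−rT)·N(d₂)
   = 58.7157·0.995662 − 28.5543·0.984365·0.990018 = 30.633709
B₀ = V₀ − E₀ = 58.7157 − 30.633709 = 28.081991
spread = −(1/T)·ln(B₀/D) − r = −(1/0.5067)·ln(28.081991/28.5543) − 0.0311 = 0.00181706

spread=0.0018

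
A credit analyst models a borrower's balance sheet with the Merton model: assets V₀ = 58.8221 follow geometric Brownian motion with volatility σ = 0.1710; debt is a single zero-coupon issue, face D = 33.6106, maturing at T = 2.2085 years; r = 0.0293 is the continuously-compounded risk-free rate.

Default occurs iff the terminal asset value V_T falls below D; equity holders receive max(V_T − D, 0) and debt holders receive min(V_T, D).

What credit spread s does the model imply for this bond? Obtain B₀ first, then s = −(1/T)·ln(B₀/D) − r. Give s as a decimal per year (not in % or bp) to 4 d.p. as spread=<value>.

spread=0.0004

d₁ = [ln(V₀/D) + (r + σ²/2)T] / (σ√T)
   = [ln(58.8221/33.6106) + (0.0293 + 0.5·0.1710²)·2.2085] / (0.1710·√2.2085)
   = [0.559676 + 0.096998] / 0.254123 = 2.584077
d₂ = d₁ − σ√T = 2.584077 − 0.254123 = 2.329953
N(d₁) = 0.995118,  N(d₂) = 0.990096,  e^(−rT) = 0.937340
E₀ = V₀·N(d₁) − D·e^(−rT)·N(d₂)
   = 58.8221·0.995118 − 33.6106·0.937340·0.990096 = 27.342397
B₀ = V₀ − E₀ = 58.8221 − 27.342397 = 31.479703
spread = −(1/T)·ln(B₀/D) − r = −(1/2.2085)·ln(31.479703/33.6106) − 0.0293 = 0.00035746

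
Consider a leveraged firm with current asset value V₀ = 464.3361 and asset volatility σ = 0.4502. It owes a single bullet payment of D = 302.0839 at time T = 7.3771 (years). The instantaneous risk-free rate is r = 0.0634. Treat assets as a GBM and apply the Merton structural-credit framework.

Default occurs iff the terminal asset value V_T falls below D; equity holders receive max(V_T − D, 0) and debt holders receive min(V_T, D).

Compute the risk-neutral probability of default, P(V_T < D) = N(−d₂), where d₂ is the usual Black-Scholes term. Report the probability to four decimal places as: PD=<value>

d₁ = [ln(V₀/D) + (r + σ²/2)T] / (σ√T)
   = [ln(464.3361/302.0839) + (0.0634 + 0.5·0.4502²)·7.3771] / (0.4502·√7.3771)
   = [0.429904 + 1.215304] / 1.222780 = 1.345465
d₂ = d₁ − σ√T = 1.345465 − 1.222780 = 0.122685
risk-neutral PD = N(−d₂) = N(-0.122685) = 0.451178

PD=0.4512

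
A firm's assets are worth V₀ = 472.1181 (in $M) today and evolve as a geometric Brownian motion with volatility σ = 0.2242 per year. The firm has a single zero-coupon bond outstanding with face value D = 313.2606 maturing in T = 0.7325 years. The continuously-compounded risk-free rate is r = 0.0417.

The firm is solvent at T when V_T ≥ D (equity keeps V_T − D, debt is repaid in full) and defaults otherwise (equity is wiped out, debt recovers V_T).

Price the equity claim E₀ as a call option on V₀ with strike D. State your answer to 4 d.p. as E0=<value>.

E0=168.5490

d₁ = [ln(V₀/D) + (r + σ²/2)T] / (σ√T)
   = [ln(472.1181/313.2606) + (0.0417 + 0.5·0.2242²)·0.7325] / (0.2242·√0.7325)
   = [0.410194 + 0.048955] / 0.191884 = 2.392842
d₂ = d₁ − σ√T = 2.392842 − 0.191884 = 2.200958
N(d₁) = 0.991641,  N(d₂) = 0.986130,  e^(−rT) = 0.969917
E₀ = V₀·N(d₁) − D·e^(−rT)·N(d₂)
   = 472.1181·0.991641 − 313.2606·0.969917·0.986130 = 168.548988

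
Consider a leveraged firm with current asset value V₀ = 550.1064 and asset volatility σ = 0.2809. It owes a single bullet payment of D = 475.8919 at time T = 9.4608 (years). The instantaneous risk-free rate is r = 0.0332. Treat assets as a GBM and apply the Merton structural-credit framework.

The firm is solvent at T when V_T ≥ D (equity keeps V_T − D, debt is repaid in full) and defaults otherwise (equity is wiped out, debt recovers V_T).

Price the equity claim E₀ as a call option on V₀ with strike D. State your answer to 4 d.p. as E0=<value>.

d₁ = [ln(V₀/D) + (r + σ²/2)T] / (σ√T)
   = [ln(550.1064/475.8919) + (0.0332 + 0.5·0.2809²)·9.4608] / (0.2809·√9.4608)
   = [0.144921 + 0.687350] / 0.864004 = 0.963272
d₂ = d₁ − σ√T = 0.963272 − 0.864004 = 0.099268
N(d₁) = 0.832295,  N(d₂) = 0.539537,  e^(−rT) = 0.730447
E₀ = V₀·N(d₁) − D·e^(−rT)·N(d₂)
   = 550.1064·0.832295 − 475.8919·0.730447·0.539537 = 270.299887

E0=270.2999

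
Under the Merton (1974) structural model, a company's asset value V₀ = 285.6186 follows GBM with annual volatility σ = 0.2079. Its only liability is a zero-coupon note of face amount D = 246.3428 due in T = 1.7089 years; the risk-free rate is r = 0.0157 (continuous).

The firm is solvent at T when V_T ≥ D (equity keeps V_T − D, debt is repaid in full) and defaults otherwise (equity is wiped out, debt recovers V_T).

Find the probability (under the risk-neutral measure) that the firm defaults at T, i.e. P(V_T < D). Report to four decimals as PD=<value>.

PD=0.3060

d₁ = [ln(V₀/D) + (r + σ²/2)T] / (σ√T)
   = [ln(285.6186/246.3428) + (0.0157 + 0.5·0.2079²)·1.7089] / (0.2079·√1.7089)
   = [0.147933 + 0.063761] / 0.271777 = 0.778927
d₂ = d₁ − σ√T = 0.778927 − 0.271777 = 0.507150
risk-neutral PD = N(−d₂) = N(-0.507150) = 0.306025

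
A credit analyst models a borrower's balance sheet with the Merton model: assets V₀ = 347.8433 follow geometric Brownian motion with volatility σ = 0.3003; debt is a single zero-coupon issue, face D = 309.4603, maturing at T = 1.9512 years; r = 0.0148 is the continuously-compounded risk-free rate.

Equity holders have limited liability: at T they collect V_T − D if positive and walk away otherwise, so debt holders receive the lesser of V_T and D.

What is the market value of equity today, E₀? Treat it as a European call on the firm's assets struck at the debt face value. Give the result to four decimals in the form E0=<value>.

E0=80.6297

d₁ = [ln(V₀/D) + (r + σ²/2)T] / (σ√T)
   = [ln(347.8433/309.4603) + (0.0148 + 0.5·0.3003²)·1.9512] / (0.3003·√1.9512)
   = [0.116922 + 0.116857] / 0.419475 = 0.557315
d₂ = d₁ − σ√T = 0.557315 − 0.419475 = 0.137840
N(d₁) = 0.711344,  N(d₂) = 0.554816,  e^(−rT) = 0.971535
E₀ = V₀·N(d₁) − D·e^(−rT)·N(d₂)
   = 347.8433·0.711344 − 309.4603·0.971535·0.554816 = 80.629744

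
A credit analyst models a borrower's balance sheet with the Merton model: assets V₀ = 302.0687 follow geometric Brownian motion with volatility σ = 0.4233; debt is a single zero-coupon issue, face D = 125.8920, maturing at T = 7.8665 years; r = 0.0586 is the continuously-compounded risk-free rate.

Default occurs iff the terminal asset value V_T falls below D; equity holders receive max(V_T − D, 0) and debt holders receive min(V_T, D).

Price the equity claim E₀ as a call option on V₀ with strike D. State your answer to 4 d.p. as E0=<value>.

E0=233.3581

d₁ = [ln(V₀/D) + (r + σ²/2)T] / (σ√T)
   = [ln(302.0687/125.8920) + (0.0586 + 0.5·0.4233²)·7.8665] / (0.4233·√7.8665)
   = [0.875230 + 1.165748] / 1.187241 = 1.719093
d₂ = d₁ − σ√T = 1.719093 − 1.187241 = 0.531851
N(d₁) = 0.957201,  N(d₂) = 0.702585,  e^(−rT) = 0.630667
E₀ = V₀·N(d₁) − D·e^(−rT)·N(d₂)
   = 302.0687·0.957201 − 125.8920·0.630667·0.702585 = 233.358088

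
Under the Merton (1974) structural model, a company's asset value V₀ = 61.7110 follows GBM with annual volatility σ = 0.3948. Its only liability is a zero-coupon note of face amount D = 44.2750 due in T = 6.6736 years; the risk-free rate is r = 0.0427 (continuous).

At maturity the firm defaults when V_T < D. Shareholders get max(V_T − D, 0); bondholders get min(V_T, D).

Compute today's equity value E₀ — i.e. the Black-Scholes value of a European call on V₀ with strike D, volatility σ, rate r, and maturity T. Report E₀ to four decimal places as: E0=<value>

d₁ = [ln(V₀/D) + (r + σ²/2)T] / (σ√T)
   = [ln(61.7110/44.2750) + (0.0427 + 0.5·0.3948²)·6.6736] / (0.3948·√6.6736)
   = [0.332042 + 0.805060] / 1.019899 = 1.114916
d₂ = d₁ − σ√T = 1.114916 − 1.019899 = 0.095017
N(d₁) = 0.867557,  N(d₂) = 0.537849,  e^(−rT) = 0.752042
E₀ = V₀·N(d₁) − D·e^(−rT)·N(d₂)
   = 61.7110·0.867557 − 44.2750·0.752042·0.537849 = 35.629206

E0=35.6292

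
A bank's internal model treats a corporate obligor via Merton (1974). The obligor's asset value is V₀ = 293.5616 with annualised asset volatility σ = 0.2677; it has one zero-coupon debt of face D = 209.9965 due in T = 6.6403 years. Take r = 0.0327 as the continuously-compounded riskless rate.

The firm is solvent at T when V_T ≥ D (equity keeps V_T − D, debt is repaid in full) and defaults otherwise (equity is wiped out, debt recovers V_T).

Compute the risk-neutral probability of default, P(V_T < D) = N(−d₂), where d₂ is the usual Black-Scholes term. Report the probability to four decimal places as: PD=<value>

PD=0.3244

d₁ = [ln(V₀/D) + (r + σ²/2)T] / (σ√T)
   = [ln(293.5616/209.9965) + (0.0327 + 0.5·0.2677²)·6.6403] / (0.2677·√6.6403)
   = [0.334997 + 0.455071] / 0.689830 = 1.145307
d₂ = d₁ − σ√T = 1.145307 − 0.689830 = 0.455477
risk-neutral PD = N(−d₂) = N(-0.455477) = 0.324383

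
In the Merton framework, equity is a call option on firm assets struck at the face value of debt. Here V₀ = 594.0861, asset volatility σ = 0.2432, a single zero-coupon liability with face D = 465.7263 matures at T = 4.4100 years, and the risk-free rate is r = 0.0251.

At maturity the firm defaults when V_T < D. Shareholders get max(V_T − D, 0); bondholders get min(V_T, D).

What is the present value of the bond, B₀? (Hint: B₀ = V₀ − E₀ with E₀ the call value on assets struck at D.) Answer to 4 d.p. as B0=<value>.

B0=380.8664

d₁ = [ln(V₀/D) + (r + σ²/2)T] / (σ√T)
   = [ln(594.0861/465.7263) + (0.0251 + 0.5·0.2432²)·4.4100] / (0.2432·√4.4100)
   = [0.243426 + 0.241108] / 0.510720 = 0.948728
d₂ = d₁ − σ√T = 0.948728 − 0.510720 = 0.438008
N(d₁) = 0.828621,  N(d₂) = 0.669310,  e^(−rT) = 0.895215
E₀ = V₀·N(d₁) − D·e^(−rT)·N(d₂)
   = 594.0861·0.828621 − 465.7263·0.895215·0.669310 = 213.219744
B₀ = V₀ − E₀ = 594.0861 − 213.219744 = 380.866356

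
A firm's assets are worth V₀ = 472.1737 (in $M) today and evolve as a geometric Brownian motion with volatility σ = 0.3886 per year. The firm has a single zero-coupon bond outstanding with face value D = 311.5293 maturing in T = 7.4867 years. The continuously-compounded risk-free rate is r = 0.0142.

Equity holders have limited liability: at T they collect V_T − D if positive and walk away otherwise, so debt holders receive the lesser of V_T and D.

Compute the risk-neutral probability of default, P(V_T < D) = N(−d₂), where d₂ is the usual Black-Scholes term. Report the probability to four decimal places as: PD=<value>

PD=0.5162

d₁ = [ln(V₀/D) + (r + σ²/2)T] / (σ√T)
   = [ln(472.1737/311.5293) + (0.0142 + 0.5·0.3886²)·7.4867] / (0.3886·√7.4867)
   = [0.415854 + 0.671594] / 1.063281 = 1.022729
d₂ = d₁ − σ√T = 1.022729 − 1.063281 = -0.040552
risk-neutral PD = N(−d₂) = N(0.040552) = 0.516174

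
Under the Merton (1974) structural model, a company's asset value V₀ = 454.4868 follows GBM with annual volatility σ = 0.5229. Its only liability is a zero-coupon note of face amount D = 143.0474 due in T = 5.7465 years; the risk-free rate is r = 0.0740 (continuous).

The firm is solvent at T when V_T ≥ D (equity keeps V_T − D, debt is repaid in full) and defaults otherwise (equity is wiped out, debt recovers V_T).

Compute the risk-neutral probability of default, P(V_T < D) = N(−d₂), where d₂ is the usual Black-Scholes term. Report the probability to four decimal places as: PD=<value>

d₁ = [ln(V₀/D) + (r + σ²/2)T] / (σ√T)
   = [ln(454.4868/143.0474) + (0.0740 + 0.5·0.5229²)·5.7465] / (0.5229·√5.7465)
   = [1.155993 + 1.210858] / 1.253488 = 1.888211
d₂ = d₁ − σ√T = 1.888211 − 1.253488 = 0.634722
risk-neutral PD = N(−d₂) = N(-0.634722) = 0.262805

PD=0.2628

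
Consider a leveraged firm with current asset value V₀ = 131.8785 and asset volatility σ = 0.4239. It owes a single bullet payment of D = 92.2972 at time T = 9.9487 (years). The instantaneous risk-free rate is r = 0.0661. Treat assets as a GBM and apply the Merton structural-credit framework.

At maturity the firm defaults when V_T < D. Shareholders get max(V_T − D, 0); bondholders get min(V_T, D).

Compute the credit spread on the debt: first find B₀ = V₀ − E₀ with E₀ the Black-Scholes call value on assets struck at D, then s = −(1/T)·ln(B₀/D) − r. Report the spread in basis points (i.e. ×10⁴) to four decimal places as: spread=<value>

spread=292.3626

d₁ = [ln(V₀/D) + (r + σ²/2)T] / (σ√T)
   = [ln(131.8785/92.2972) + (0.0661 + 0.5·0.4239²)·9.9487] / (0.4239·√9.9487)
   = [0.356867 + 1.551456] / 1.337047 = 1.427267
d₂ = d₁ − σ√T = 1.427267 − 1.337047 = 0.090221
N(d₁) = 0.923249,  N(d₂) = 0.535944,  e^(−rT) = 0.518089
E₀ = V₀·N(d₁) − D·e^(−rT)·N(d₂)
   = 131.8785·0.923249 − 92.2972·0.518089·0.535944 = 96.128798
B₀ = V₀ − E₀ = 131.8785 − 96.128798 = 35.749702
spread = −(1/T)·ln(B₀/D) − r = −(1/9.9487)·ln(35.749702/92.2972) − 0.0661 = 0.02923626
in basis points: 0.02923626 × 10⁴ = 292.3626 bp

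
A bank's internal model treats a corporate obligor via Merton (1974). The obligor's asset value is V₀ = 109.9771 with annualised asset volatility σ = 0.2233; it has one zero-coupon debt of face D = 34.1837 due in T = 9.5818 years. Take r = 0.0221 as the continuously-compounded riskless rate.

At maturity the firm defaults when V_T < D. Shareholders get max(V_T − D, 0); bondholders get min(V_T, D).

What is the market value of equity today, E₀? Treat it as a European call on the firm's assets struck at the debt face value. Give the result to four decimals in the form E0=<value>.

E0=82.6284

d₁ = [ln(V₀/D) + (r + σ²/2)T] / (σ√T)
   = [ln(109.9771/34.1837) + (0.0221 + 0.5·0.2233²)·9.5818] / (0.2233·√9.5818)
   = [1.168523 + 0.450646] / 0.691214 = 2.342502
d₂ = d₁ − σ√T = 2.342502 − 0.691214 = 1.651288
N(d₁) = 0.990423,  N(d₂) = 0.950660,  e^(−rT) = 0.809161
E₀ = V₀·N(d₁) − D·e^(−rT)·N(d₂)
   = 109.9771·0.990423 − 34.1837·0.809161·0.950660 = 82.628438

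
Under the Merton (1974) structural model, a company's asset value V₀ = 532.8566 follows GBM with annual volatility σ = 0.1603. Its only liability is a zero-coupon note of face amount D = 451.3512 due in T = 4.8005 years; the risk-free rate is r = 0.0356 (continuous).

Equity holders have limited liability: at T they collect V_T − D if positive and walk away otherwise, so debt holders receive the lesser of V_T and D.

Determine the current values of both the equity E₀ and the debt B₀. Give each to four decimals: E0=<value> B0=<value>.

E0=166.5024 B0=366.3542

d₁ = [ln(V₀/D) + (r + σ²/2)T] / (σ√T)
   = [ln(532.8566/451.3512) + (0.0356 + 0.5·0.1603²)·4.8005] / (0.1603·√4.8005)
   = [0.166007 + 0.232575] / 0.351218 = 1.134855
d₂ = d₁ − σ√T = 1.134855 − 0.351218 = 0.783637
N(d₁) = 0.871782,  N(d₂) = 0.783373,  e^(−rT) = 0.842908
E₀ = V₀·N(d₁) − D·e^(−rT)·N(d₂)
   = 532.8566·0.871782 − 451.3512·0.842908·0.783373 = 166.502380
B₀ = V₀ − E₀ = 532.8566 − 166.502380 = 366.354220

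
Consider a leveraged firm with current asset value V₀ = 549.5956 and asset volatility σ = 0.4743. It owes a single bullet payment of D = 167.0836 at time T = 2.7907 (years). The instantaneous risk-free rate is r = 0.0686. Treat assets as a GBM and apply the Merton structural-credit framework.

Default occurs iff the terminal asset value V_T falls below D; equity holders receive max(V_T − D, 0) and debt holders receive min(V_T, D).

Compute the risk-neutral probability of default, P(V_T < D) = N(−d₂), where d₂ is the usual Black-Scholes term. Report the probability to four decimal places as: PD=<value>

d₁ = [ln(V₀/D) + (r + σ²/2)T] / (σ√T)
   = [ln(549.5956/167.0836) + (0.0686 + 0.5·0.4743²)·2.7907] / (0.4743·√2.7907)
   = [1.190688 + 0.505341] / 0.792337 = 2.140541
d₂ = d₁ − σ√T = 2.140541 − 0.792337 = 1.348205
risk-neutral PD = N(−d₂) = N(-1.348205) = 0.088796

PD=0.0888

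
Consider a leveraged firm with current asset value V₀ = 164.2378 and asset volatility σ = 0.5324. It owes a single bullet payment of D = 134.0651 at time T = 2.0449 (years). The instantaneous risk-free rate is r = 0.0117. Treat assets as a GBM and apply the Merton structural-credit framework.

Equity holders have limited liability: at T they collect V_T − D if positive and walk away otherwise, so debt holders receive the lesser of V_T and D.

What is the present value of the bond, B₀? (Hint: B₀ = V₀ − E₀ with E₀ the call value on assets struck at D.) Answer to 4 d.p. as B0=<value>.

B0=101.9777

d₁ = [ln(V₀/D) + (r + σ²/2)T] / (σ√T)
   = [ln(164.2378/134.0651) + (0.0117 + 0.5·0.5324²)·2.0449] / (0.5324·√2.0449)
   = [0.202990 + 0.313739] / 0.761332 = 0.678716
d₂ = d₁ − σ√T = 0.678716 − 0.761332 = -0.082616
N(d₁) = 0.751341,  N(d₂) = 0.467079,  e^(−rT) = 0.976359
E₀ = V₀·N(d₁) − D·e^(−rT)·N(d₂)
   = 164.2378·0.751341 − 134.0651·0.976359·0.467079 = 62.260088
B₀ = V₀ − E₀ = 164.2378 − 62.260088 = 101.977712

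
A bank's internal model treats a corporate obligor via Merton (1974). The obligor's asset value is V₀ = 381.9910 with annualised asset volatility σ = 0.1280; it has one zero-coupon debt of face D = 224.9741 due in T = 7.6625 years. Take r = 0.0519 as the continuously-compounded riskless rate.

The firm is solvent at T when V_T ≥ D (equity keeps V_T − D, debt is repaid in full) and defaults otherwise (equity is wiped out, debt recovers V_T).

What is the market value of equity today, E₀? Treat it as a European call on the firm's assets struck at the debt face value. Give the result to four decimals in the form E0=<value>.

E0=230.9533

d₁ = [ln(V₀/D) + (r + σ²/2)T] / (σ√T)
   = [ln(381.9910/224.9741) + (0.0519 + 0.5·0.1280²)·7.6625] / (0.1280·√7.6625)
   = [0.529412 + 0.460455] / 0.354320 = 2.793711
d₂ = d₁ − σ√T = 2.793711 − 0.354320 = 2.439392
N(d₁) = 0.997395,  N(d₂) = 0.992644,  e^(−rT) = 0.671874
E₀ = V₀·N(d₁) − D·e^(−rT)·N(d₂)
   = 381.9910·0.997395 − 224.9741·0.671874·0.992644 = 230.953317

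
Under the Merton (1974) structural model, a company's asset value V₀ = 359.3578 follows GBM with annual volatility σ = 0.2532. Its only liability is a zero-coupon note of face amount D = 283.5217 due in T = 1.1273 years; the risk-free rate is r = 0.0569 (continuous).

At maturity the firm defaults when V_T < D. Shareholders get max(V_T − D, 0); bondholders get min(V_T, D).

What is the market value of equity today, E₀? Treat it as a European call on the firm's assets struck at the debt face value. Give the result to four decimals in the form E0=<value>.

E0=98.8960

d₁ = [ln(V₀/D) + (r + σ²/2)T] / (σ√T)
   = [ln(359.3578/283.5217) + (0.0569 + 0.5·0.2532²)·1.1273] / (0.2532·√1.1273)
   = [0.237030 + 0.100279] / 0.268834 = 1.254713
d₂ = d₁ − σ√T = 1.254713 − 0.268834 = 0.985880
N(d₁) = 0.895209,  N(d₂) = 0.837904,  e^(−rT) = 0.937871
E₀ = V₀·N(d₁) − D·e^(−rT)·N(d₂)
   = 359.3578·0.895209 − 283.5217·0.937871·0.837904 = 98.895957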